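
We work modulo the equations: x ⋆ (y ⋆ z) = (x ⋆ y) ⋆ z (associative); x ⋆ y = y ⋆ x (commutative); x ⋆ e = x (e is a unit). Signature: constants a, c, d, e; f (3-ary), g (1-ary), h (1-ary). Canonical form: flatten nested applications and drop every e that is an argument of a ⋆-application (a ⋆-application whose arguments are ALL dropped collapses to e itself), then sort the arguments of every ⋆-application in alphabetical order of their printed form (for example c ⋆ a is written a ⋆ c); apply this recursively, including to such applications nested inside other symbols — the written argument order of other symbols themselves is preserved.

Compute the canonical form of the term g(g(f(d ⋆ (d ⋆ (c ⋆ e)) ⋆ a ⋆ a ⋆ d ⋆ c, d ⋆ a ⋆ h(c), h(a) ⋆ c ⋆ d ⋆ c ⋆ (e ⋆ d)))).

Focus inside:  d ⋆ (d ⋆ (c ⋆ e)) ⋆ a ⋆ a ⋆ d ⋆ c
Merge nested applications:  d ⋆ d ⋆ c ⋆ e ⋆ a ⋆ a ⋆ d ⋆ c
Units out:  drop e
Sort:  a ⋆ a ⋆ c ⋆ c ⋆ d ⋆ d ⋆ d
Put back:  g(g(f(a ⋆ a ⋆ c ⋆ c ⋆ d ⋆ d ⋆ d, a ⋆ d ⋆ h(c), c ⋆ c ⋆ d ⋆ d ⋆ h(a))))

Answer: g(g(f(a ⋆ a ⋆ c ⋆ c ⋆ d ⋆ d ⋆ d, a ⋆ d ⋆ h(c), c ⋆ c ⋆ d ⋆ d ⋆ h(a))))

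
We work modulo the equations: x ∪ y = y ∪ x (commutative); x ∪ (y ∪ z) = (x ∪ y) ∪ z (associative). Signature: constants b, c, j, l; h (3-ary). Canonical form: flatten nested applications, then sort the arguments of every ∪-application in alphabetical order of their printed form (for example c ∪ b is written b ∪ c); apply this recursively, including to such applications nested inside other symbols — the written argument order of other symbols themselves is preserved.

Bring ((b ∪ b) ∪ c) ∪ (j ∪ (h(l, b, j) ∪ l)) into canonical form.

Answer: b ∪ b ∪ c ∪ h(l, b, j) ∪ j ∪ l

Derivation:
Flatten:  b ∪ b ∪ c ∪ j ∪ h(l, b, j) ∪ l
Order the arguments:  b ∪ b ∪ c ∪ h(l, b, j) ∪ j ∪ l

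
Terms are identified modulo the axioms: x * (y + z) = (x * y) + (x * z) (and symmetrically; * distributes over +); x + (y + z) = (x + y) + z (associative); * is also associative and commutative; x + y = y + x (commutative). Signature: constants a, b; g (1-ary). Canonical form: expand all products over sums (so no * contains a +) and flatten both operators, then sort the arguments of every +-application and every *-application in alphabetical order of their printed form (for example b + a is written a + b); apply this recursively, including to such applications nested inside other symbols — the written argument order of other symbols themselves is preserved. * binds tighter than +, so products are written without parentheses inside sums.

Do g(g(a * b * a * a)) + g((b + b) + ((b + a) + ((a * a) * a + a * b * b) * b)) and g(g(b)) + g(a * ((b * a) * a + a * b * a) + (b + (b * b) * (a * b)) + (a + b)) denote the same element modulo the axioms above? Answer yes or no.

Left:  g(g(a * b * a * a)) + g((b + b) + ((b + a) + ((a * a) * a + a * b * b) * b))
  Expand:  g(g(a * a * a * b)) + g(a + a * a * a * b + a * b * b * b + b + b + b)
  Sort:  g(a + a * a * a * b + a * b * b * b + b + b + b) + g(g(a * a * a * b))
Right:  g(g(b)) + g(a * ((b * a) * a + a * b * a) + (b + (b * b) * (a * b)) + (a + b))
  Distribute:  g(g(b)) + g(a + a * a * a * b + a * a * a * b + a * b * b * b + b + b)
  Sort arguments:  g(a + a * a * a * b + a * a * a * b + a * b * b * b + b + b) + g(g(b))

Answer: no — g(a + a * a * a * b + a * b * b * b + b + b + b) + g(g(a * a * a * b)) vs g(a + a * a * a * b + a * a * a * b + a * b * b * b + b + b) + g(g(b))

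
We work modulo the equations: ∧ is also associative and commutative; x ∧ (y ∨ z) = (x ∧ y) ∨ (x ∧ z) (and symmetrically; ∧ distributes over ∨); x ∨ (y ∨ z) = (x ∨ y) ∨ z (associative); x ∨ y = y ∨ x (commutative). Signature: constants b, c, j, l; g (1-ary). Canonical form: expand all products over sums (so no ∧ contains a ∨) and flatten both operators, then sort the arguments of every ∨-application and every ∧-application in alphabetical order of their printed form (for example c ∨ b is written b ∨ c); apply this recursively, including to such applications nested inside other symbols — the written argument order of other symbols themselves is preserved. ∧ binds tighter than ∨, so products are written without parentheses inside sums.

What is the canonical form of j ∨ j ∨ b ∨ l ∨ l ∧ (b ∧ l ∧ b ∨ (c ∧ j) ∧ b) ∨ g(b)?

Expand products over sums:  j ∨ j ∨ b ∨ l ∨ b ∧ b ∧ l ∧ l ∨ b ∧ c ∧ j ∧ l ∨ g(b)
Sort arguments:  b ∨ b ∧ b ∧ l ∧ l ∨ b ∧ c ∧ j ∧ l ∨ g(b) ∨ j ∨ j ∨ l

Answer: b ∨ b ∧ b ∧ l ∧ l ∨ b ∧ c ∧ j ∧ l ∨ g(b) ∨ j ∨ j ∨ l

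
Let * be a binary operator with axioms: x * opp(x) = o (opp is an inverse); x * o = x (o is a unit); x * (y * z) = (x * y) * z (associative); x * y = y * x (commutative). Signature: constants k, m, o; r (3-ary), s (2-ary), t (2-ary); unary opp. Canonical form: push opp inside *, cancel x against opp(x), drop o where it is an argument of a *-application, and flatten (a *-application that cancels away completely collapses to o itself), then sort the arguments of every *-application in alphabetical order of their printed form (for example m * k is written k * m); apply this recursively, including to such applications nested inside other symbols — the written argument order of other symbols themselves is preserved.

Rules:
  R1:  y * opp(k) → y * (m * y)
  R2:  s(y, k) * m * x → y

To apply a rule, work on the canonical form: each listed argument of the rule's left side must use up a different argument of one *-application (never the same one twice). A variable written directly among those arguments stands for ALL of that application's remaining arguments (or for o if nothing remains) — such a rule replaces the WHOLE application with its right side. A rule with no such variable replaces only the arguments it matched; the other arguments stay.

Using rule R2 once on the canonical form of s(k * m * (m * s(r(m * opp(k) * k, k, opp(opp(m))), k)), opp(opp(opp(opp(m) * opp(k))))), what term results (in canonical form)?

Answer: s(r(m, k, m), k * m)

Derivation:
Canonical form:  s(k * m * m * s(r(m, k, m), k), k * m)
R2 matches:  uses m, s(r(m, k, m), k);  x := k * m, y := r(m, k, m)
The extension variable absorbs all remaining arguments, so the whole application is rewritten.
Giving:  s(r(m, k, m), k * m)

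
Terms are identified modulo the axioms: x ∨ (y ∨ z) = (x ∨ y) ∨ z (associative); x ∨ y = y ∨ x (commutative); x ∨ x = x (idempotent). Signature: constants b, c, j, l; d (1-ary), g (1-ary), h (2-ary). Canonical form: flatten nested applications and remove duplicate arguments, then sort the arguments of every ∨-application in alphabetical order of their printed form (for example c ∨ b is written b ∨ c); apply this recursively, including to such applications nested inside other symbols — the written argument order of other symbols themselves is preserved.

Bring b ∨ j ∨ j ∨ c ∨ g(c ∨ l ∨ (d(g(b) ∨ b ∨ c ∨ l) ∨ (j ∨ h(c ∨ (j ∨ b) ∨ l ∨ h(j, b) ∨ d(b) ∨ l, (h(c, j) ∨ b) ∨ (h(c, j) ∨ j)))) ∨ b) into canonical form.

Canonicalize subterm:  g(c ∨ l ∨ (d(g(b) ∨ b ∨ c ∨ l) ∨ (j ∨ h(c ∨ (j ∨ b) ∨ l ∨ h(j, b) ∨ d(b) ∨ l, (h(c, j) ∨ b) ∨ (h(c, j) ∨ j)))) ∨ b)  →  g(b ∨ c ∨ d(b ∨ c ∨ g(b) ∨ l) ∨ h(b ∨ c ∨ d(b) ∨ h(j, b) ∨ j ∨ l, b ∨ h(c, j) ∨ j) ∨ j ∨ l)
Deduplicate:  drop duplicate j
Order the arguments:  b ∨ c ∨ g(b ∨ c ∨ d(b ∨ c ∨ g(b) ∨ l) ∨ h(b ∨ c ∨ d(b) ∨ h(j, b) ∨ j ∨ l, b ∨ h(c, j) ∨ j) ∨ j ∨ l) ∨ j

Answer: b ∨ c ∨ g(b ∨ c ∨ d(b ∨ c ∨ g(b) ∨ l) ∨ h(b ∨ c ∨ d(b) ∨ h(j, b) ∨ j ∨ l, b ∨ h(c, j) ∨ j) ∨ j ∨ l) ∨ j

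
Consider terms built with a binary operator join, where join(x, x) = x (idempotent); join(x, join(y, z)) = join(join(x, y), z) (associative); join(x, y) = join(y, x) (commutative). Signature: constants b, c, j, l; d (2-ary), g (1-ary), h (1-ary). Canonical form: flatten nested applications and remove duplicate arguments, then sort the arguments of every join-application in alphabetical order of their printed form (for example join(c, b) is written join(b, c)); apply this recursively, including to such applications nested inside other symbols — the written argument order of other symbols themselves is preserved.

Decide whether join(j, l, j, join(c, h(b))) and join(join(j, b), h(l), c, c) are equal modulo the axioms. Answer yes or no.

Answer: no — join(c, h(b), j, l) vs join(b, c, h(l), j)

Derivation:
Left:  join(j, l, j, join(c, h(b)))
  Merge nested applications:  join(j, l, j, c, h(b))
  Idempotence:  drop duplicate j
  Order the arguments:  join(c, h(b), j, l)
Right:  join(join(j, b), h(l), c, c)
  Un-nest:  join(j, b, h(l), c, c)
  Idempotence:  drop duplicate c
  Sort:  join(b, c, h(l), j)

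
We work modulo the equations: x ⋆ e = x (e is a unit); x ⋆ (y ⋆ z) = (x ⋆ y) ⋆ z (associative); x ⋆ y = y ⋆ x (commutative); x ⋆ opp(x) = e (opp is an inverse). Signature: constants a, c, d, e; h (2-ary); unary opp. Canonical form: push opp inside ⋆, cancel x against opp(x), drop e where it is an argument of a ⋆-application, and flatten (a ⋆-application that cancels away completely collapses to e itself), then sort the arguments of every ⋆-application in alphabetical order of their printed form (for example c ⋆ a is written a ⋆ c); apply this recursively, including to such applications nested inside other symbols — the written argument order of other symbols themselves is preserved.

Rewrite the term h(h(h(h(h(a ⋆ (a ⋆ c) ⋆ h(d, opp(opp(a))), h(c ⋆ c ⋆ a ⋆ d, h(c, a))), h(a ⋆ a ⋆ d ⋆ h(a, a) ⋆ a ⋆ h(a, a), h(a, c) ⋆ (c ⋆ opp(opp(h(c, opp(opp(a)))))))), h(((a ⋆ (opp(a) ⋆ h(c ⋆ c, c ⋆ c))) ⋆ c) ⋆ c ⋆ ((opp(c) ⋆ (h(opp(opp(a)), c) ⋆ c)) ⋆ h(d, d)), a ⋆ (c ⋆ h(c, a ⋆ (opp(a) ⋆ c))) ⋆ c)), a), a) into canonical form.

Focus inside:  ((a ⋆ (opp(a) ⋆ h(c ⋆ c, c ⋆ c))) ⋆ c) ⋆ c ⋆ ((opp(c) ⋆ (h(opp(opp(a)), c) ⋆ c)) ⋆ h(d, d))
Push opp inside:  distribute opp over ⋆ and collapse double opp
Cancel inverse pairs:  a cancels
Combine occurrences:  h(c ⋆ c, c ⋆ c) ⋆ c ⋆ c ⋆ h(a, c) ⋆ h(d, d)
Order the arguments:  c ⋆ c ⋆ h(a, c) ⋆ h(c ⋆ c, c ⋆ c) ⋆ h(d, d)
Rebuild:  h(h(h(h(h(a ⋆ a ⋆ c ⋆ h(d, a), h(a ⋆ c ⋆ c ⋆ d, h(c, a))), h(a ⋆ a ⋆ a ⋆ d ⋆ h(a, a) ⋆ h(a, a), c ⋆ h(a, c) ⋆ h(c, a))), h(c ⋆ c ⋆ h(a, c) ⋆ h(c ⋆ c, c ⋆ c) ⋆ h(d, d), a ⋆ c ⋆ c ⋆ h(c, c))), a), a)

Answer: h(h(h(h(h(a ⋆ a ⋆ c ⋆ h(d, a), h(a ⋆ c ⋆ c ⋆ d, h(c, a))), h(a ⋆ a ⋆ a ⋆ d ⋆ h(a, a) ⋆ h(a, a), c ⋆ h(a, c) ⋆ h(c, a))), h(c ⋆ c ⋆ h(a, c) ⋆ h(c ⋆ c, c ⋆ c) ⋆ h(d, d), a ⋆ c ⋆ c ⋆ h(c, c))), a), a)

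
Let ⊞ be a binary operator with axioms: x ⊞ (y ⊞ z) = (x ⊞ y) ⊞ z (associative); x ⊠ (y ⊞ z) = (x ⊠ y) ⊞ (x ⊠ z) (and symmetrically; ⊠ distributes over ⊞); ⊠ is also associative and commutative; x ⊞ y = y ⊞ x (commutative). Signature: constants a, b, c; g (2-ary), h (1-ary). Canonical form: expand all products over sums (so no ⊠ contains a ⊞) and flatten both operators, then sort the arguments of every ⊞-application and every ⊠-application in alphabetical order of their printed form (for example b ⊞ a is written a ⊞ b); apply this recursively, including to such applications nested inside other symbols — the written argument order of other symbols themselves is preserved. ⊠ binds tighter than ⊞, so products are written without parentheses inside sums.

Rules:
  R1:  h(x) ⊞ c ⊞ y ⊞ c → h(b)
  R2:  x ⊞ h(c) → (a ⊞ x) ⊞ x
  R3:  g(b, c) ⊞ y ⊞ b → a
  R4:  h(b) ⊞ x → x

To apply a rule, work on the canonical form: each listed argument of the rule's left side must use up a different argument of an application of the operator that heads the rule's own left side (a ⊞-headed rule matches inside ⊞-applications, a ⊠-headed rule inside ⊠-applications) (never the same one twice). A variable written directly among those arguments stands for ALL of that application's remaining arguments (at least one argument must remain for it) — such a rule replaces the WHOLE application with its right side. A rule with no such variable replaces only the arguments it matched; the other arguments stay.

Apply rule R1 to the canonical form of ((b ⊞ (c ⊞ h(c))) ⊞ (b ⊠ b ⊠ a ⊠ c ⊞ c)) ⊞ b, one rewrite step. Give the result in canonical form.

Answer: h(b)

Derivation:
Canonical form:  a ⊠ b ⊠ b ⊠ c ⊞ b ⊞ b ⊞ c ⊞ c ⊞ h(c)
Apply R1:  consuming c, c, h(c);  x := c, y := a ⊠ b ⊠ b ⊠ c ⊞ b ⊞ b
Every leftover argument binds to the variable; the entire application is replaced.
Giving:  h(b)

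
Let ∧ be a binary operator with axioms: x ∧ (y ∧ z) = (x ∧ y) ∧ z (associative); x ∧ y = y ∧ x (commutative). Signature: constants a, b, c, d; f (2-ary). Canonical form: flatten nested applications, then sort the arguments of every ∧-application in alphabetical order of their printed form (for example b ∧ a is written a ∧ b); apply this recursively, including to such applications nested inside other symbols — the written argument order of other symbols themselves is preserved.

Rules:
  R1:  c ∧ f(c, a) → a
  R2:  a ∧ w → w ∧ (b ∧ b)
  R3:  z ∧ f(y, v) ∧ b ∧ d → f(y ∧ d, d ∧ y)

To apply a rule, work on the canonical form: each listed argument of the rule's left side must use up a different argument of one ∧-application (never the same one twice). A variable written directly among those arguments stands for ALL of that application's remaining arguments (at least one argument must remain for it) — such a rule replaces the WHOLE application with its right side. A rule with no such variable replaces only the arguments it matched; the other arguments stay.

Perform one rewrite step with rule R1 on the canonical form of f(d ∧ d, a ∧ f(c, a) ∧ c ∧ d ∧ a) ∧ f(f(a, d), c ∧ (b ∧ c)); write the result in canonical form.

Answer: f(d ∧ d, a ∧ a ∧ a ∧ d) ∧ f(f(a, d), b ∧ c ∧ c)

Derivation:
Canonical form:  f(d ∧ d, a ∧ a ∧ c ∧ d ∧ f(c, a)) ∧ f(f(a, d), b ∧ c ∧ c)
R1 matches:  uses c, f(c, a)
New term:  f(d ∧ d, a ∧ a ∧ a ∧ d) ∧ f(f(a, d), b ∧ c ∧ c)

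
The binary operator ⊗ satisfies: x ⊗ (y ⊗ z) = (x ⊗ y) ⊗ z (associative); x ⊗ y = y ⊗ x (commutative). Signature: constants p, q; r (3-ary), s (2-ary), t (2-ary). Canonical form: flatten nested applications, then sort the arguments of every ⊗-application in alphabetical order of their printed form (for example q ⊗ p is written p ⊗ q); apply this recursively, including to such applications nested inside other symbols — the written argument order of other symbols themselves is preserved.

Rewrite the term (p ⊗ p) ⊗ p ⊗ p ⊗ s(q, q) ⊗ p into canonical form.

Flatten:  p ⊗ p ⊗ p ⊗ p ⊗ s(q, q) ⊗ p
Sort arguments:  p ⊗ p ⊗ p ⊗ p ⊗ p ⊗ s(q, q)

Answer: p ⊗ p ⊗ p ⊗ p ⊗ p ⊗ s(q, q)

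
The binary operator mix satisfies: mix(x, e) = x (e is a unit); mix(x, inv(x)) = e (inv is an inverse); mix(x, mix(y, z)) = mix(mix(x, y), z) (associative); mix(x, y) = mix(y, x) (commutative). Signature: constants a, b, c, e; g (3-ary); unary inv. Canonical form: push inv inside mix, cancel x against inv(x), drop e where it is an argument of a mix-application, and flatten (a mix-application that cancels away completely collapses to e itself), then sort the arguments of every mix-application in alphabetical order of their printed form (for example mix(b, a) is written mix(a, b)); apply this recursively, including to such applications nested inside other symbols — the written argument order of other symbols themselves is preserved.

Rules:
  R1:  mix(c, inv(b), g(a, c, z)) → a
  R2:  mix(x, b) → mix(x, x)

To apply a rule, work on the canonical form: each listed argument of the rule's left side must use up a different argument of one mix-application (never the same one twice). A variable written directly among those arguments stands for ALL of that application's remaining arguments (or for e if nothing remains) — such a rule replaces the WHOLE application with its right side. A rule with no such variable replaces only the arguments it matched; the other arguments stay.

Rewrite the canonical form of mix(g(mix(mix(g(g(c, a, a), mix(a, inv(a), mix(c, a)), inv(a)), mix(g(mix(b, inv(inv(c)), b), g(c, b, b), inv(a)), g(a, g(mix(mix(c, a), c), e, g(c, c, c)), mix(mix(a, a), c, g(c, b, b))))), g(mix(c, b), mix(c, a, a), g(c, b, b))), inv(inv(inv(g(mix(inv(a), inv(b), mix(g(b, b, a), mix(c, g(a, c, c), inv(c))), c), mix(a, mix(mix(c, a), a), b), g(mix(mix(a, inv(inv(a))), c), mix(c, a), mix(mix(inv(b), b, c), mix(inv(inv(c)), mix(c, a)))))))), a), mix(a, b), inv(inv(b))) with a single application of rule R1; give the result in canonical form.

Answer: mix(a, b, b, g(mix(g(a, g(mix(a, c, c), e, g(c, c, c)), mix(a, a, c, g(c, b, b))), g(g(c, a, a), mix(a, c), inv(a)), g(mix(b, b, c), g(c, b, b), inv(a)), g(mix(b, c), mix(a, a, c), g(c, b, b))), inv(g(g(b, b, a), mix(a, a, a, b, c), g(mix(a, a, c), mix(a, c), mix(a, c, c, c)))), a))

Derivation:
Canonical form:  mix(a, b, b, g(mix(g(a, g(mix(a, c, c), e, g(c, c, c)), mix(a, a, c, g(c, b, b))), g(g(c, a, a), mix(a, c), inv(a)), g(mix(b, b, c), g(c, b, b), inv(a)), g(mix(b, c), mix(a, a, c), g(c, b, b))), inv(g(mix(c, g(a, c, c), g(b, b, a), inv(a), inv(b)), mix(a, a, a, b, c), g(mix(a, a, c), mix(a, c), mix(a, c, c, c)))), a))
R1 matches:  uses c, g(a, c, c), inv(b);  z := c
Giving:  mix(a, b, b, g(mix(g(a, g(mix(a, c, c), e, g(c, c, c)), mix(a, a, c, g(c, b, b))), g(g(c, a, a), mix(a, c), inv(a)), g(mix(b, b, c), g(c, b, b), inv(a)), g(mix(b, c), mix(a, a, c), g(c, b, b))), inv(g(g(b, b, a), mix(a, a, a, b, c), g(mix(a, a, c), mix(a, c), mix(a, c, c, c)))), a))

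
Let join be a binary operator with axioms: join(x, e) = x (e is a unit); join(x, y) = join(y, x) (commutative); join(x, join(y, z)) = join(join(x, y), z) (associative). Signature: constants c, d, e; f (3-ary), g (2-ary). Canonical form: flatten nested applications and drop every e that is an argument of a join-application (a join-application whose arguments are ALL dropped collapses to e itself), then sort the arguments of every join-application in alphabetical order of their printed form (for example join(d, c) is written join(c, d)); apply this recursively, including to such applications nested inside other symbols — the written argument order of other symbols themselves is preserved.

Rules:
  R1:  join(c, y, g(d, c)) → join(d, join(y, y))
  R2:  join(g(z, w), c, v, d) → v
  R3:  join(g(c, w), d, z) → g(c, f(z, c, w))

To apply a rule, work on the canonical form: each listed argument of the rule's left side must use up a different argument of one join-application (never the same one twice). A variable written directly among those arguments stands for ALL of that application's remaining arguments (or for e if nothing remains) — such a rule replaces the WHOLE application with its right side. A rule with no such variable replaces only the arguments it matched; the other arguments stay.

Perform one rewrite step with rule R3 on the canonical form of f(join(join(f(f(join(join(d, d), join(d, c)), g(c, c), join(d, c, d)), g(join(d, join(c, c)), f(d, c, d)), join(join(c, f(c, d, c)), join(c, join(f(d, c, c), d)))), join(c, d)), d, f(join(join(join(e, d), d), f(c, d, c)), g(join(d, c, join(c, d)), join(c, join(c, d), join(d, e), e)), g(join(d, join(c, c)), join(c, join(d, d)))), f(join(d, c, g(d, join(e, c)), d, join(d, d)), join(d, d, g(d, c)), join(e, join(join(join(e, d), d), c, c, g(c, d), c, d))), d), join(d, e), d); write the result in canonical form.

Answer: f(join(c, d, d, d, f(f(join(c, d, d, d), g(c, c), join(c, d, d)), g(join(c, c, d), f(d, c, d)), join(c, c, d, f(c, d, c), f(d, c, c))), f(join(c, d, d, d, d, g(d, c)), join(d, d, g(d, c)), g(c, f(join(c, c, c, d, d), c, d))), f(join(d, d, f(c, d, c)), g(join(c, c, d, d), join(c, c, d, d)), g(join(c, c, d), join(c, d, d)))), d, d)

Derivation:
Canonical form:  f(join(c, d, d, d, f(f(join(c, d, d, d), g(c, c), join(c, d, d)), g(join(c, c, d), f(d, c, d)), join(c, c, d, f(c, d, c), f(d, c, c))), f(join(c, d, d, d, d, g(d, c)), join(d, d, g(d, c)), join(c, c, c, d, d, d, g(c, d))), f(join(d, d, f(c, d, c)), g(join(c, c, d, d), join(c, c, d, d)), g(join(c, c, d), join(c, d, d)))), d, d)
R3 matches:  uses d, g(c, d);  w := d, z := join(c, c, c, d, d)
The variable takes the whole remainder — replace the entire application.
Giving:  f(join(c, d, d, d, f(f(join(c, d, d, d), g(c, c), join(c, d, d)), g(join(c, c, d), f(d, c, d)), join(c, c, d, f(c, d, c), f(d, c, c))), f(join(c, d, d, d, d, g(d, c)), join(d, d, g(d, c)), g(c, f(join(c, c, c, d, d), c, d))), f(join(d, d, f(c, d, c)), g(join(c, c, d, d), join(c, c, d, d)), g(join(c, c, d), join(c, d, d)))), d, d)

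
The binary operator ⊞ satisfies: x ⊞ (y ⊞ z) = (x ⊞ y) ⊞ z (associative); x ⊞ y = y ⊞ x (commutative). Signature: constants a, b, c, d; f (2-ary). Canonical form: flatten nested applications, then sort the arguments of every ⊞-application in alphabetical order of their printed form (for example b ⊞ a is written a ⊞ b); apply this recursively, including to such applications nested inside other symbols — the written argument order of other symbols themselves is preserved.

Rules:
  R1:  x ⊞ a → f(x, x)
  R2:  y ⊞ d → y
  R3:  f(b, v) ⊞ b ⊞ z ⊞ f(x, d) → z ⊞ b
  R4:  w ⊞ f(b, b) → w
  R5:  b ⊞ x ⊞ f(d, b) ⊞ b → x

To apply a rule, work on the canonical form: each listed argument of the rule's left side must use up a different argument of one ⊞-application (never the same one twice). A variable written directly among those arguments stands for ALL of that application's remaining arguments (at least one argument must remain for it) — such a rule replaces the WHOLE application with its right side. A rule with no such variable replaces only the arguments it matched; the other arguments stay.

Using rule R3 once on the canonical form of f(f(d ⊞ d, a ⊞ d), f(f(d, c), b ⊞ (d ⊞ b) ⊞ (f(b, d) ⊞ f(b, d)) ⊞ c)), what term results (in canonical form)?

Canonical form:  f(f(d ⊞ d, a ⊞ d), f(f(d, c), b ⊞ b ⊞ c ⊞ d ⊞ f(b, d) ⊞ f(b, d)))
Apply R3:  consuming b, f(b, d), f(b, d);  v := d, x := b, z := b ⊞ c ⊞ d
The extension variable absorbs all remaining arguments, so the whole application is rewritten.
New term:  f(f(d ⊞ d, a ⊞ d), f(f(d, c), b ⊞ b ⊞ c ⊞ d))

Answer: f(f(d ⊞ d, a ⊞ d), f(f(d, c), b ⊞ b ⊞ c ⊞ d))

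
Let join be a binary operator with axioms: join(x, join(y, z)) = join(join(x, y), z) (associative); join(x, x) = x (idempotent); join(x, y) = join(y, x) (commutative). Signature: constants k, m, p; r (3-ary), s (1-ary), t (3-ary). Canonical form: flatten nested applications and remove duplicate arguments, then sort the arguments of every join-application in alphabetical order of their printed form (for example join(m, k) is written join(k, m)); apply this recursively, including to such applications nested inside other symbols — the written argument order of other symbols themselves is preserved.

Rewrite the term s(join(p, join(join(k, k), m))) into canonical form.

Descend into:  join(p, join(join(k, k), m))
Flatten:  join(p, k, k, m)
Idempotence:  drop duplicate k
Sort arguments:  join(k, m, p)
Rebuild:  s(join(k, m, p))

Answer: s(join(k, m, p))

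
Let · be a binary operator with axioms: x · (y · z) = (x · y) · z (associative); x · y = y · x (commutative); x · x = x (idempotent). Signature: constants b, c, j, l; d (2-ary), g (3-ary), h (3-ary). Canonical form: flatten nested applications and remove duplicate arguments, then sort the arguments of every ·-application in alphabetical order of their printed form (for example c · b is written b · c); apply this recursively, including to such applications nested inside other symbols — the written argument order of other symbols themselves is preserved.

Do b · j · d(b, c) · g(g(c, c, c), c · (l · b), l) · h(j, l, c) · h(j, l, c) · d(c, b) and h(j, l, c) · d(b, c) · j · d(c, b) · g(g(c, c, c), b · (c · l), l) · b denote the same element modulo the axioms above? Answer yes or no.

Left:  b · j · d(b, c) · g(g(c, c, c), c · (l · b), l) · h(j, l, c) · h(j, l, c) · d(c, b)
  Canonicalize subterm:  g(g(c, c, c), c · (l · b), l)  →  g(g(c, c, c), b · c · l, l)
  Deduplicate:  drop duplicate h(j, l, c)
  Sort arguments:  b · d(b, c) · d(c, b) · g(g(c, c, c), b · c · l, l) · h(j, l, c) · j
Right:  h(j, l, c) · d(b, c) · j · d(c, b) · g(g(c, c, c), b · (c · l), l) · b
  Inside:  g(g(c, c, c), b · (c · l), l)  →  g(g(c, c, c), b · c · l, l)
  Sort arguments:  b · d(b, c) · d(c, b) · g(g(c, c, c), b · c · l, l) · h(j, l, c) · j

Answer: yes — both canonical forms are b · d(b, c) · d(c, b) · g(g(c, c, c), b · c · l, l) · h(j, l, c) · j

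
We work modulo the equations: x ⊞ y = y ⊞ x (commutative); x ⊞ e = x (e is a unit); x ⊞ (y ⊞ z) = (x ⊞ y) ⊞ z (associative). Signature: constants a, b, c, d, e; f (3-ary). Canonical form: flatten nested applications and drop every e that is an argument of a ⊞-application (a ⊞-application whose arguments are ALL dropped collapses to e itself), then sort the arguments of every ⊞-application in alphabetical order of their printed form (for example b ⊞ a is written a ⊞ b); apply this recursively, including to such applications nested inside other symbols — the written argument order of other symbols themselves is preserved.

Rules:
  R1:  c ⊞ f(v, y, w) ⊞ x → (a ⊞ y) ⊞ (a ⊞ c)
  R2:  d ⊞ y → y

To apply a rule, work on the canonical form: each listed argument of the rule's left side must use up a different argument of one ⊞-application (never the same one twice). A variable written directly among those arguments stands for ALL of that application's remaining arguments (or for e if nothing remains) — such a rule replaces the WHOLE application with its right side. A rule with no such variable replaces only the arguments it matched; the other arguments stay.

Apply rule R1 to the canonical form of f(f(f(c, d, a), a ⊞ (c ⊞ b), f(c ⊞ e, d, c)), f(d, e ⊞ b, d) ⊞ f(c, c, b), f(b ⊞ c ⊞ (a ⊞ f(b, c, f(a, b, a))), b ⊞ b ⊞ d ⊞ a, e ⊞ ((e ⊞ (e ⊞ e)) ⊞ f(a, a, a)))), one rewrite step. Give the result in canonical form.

Canonical form:  f(f(f(c, d, a), a ⊞ b ⊞ c, f(c, d, c)), f(c, c, b) ⊞ f(d, b, d), f(a ⊞ b ⊞ c ⊞ f(b, c, f(a, b, a)), a ⊞ b ⊞ b ⊞ d, f(a, a, a)))
Match R1:  consume c, f(b, c, f(a, b, a));  v := b, w := f(a, b, a), x := a ⊞ b, y := c
The variable takes the whole remainder — replace the entire application.
New term:  f(f(f(c, d, a), a ⊞ b ⊞ c, f(c, d, c)), f(c, c, b) ⊞ f(d, b, d), f(a ⊞ a ⊞ c ⊞ c, a ⊞ b ⊞ b ⊞ d, f(a, a, a)))

Answer: f(f(f(c, d, a), a ⊞ b ⊞ c, f(c, d, c)), f(c, c, b) ⊞ f(d, b, d), f(a ⊞ a ⊞ c ⊞ c, a ⊞ b ⊞ b ⊞ d, f(a, a, a)))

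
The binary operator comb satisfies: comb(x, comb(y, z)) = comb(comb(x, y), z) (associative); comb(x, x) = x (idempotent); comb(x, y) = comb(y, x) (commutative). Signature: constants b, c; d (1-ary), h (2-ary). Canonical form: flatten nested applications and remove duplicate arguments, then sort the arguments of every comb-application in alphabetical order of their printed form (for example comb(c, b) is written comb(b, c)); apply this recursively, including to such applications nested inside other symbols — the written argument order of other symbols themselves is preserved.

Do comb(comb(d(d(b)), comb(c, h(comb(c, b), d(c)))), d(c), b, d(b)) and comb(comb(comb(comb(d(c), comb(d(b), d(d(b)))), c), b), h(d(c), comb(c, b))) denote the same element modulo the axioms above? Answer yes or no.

Left:  comb(comb(d(d(b)), comb(c, h(comb(c, b), d(c)))), d(c), b, d(b))
  Merge nested applications:  comb(d(d(b)), c, h(comb(c, b), d(c)), d(c), b, d(b))
  Inside:  h(comb(c, b), d(c))  →  h(comb(b, c), d(c))
  Order the arguments:  comb(b, c, d(b), d(c), d(d(b)), h(comb(b, c), d(c)))
Right:  comb(comb(comb(comb(d(c), comb(d(b), d(d(b)))), c), b), h(d(c), comb(c, b)))
  Un-nest:  comb(d(c), d(b), d(d(b)), c, b, h(d(c), comb(c, b)))
  Canonicalize subterm:  h(d(c), comb(c, b))  →  h(d(c), comb(b, c))
  Order the arguments:  comb(b, c, d(b), d(c), d(d(b)), h(d(c), comb(b, c)))

Answer: no — comb(b, c, d(b), d(c), d(d(b)), h(comb(b, c), d(c))) vs comb(b, c, d(b), d(c), d(d(b)), h(d(c), comb(b, c)))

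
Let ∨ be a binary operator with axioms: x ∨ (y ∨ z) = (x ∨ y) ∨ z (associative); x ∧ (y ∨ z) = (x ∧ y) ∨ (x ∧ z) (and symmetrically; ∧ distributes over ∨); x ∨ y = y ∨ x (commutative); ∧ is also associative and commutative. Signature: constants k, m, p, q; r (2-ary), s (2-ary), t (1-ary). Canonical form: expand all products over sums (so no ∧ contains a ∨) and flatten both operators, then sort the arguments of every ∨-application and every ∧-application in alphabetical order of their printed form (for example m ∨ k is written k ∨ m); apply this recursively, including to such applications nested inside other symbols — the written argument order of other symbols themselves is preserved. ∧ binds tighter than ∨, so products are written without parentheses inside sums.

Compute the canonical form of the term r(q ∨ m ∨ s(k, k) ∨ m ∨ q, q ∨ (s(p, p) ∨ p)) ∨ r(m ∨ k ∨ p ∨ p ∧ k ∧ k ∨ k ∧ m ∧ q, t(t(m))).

Answer: r(k ∨ k ∧ k ∧ p ∨ k ∧ m ∧ q ∨ m ∨ p, t(t(m))) ∨ r(m ∨ m ∨ q ∨ q ∨ s(k, k), p ∨ q ∨ s(p, p))

Derivation:
Un-nest:  r(m ∨ m ∨ q ∨ q ∨ s(k, k), p ∨ q ∨ s(p, p)) ∨ r(k ∨ k ∧ k ∧ p ∨ k ∧ m ∧ q ∨ m ∨ p, t(t(m)))
Sort:  r(k ∨ k ∧ k ∧ p ∨ k ∧ m ∧ q ∨ m ∨ p, t(t(m))) ∨ r(m ∨ m ∨ q ∨ q ∨ s(k, k), p ∨ q ∨ s(p, p))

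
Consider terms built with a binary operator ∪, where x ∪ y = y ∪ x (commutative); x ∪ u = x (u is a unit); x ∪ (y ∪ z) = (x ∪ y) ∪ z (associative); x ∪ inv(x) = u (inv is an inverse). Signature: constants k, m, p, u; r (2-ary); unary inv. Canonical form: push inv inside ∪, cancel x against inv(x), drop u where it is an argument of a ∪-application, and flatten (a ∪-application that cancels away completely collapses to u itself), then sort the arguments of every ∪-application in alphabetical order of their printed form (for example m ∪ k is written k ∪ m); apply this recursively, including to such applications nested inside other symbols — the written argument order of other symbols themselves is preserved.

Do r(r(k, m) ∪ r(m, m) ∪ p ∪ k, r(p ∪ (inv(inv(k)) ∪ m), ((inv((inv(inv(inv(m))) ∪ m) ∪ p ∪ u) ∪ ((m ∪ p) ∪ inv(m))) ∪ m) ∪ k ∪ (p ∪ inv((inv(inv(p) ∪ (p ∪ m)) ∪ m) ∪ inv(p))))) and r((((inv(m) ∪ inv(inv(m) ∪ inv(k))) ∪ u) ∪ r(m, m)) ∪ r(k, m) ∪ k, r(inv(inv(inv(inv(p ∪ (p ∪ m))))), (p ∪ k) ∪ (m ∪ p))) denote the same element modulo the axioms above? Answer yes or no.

Answer: no — r(k ∪ p ∪ r(k, m) ∪ r(m, m), r(k ∪ m ∪ p, k ∪ m ∪ p ∪ p)) vs r(k ∪ k ∪ r(k, m) ∪ r(m, m), r(m ∪ p ∪ p, k ∪ m ∪ p ∪ p))

Derivation:
Left:  r(r(k, m) ∪ r(m, m) ∪ p ∪ k, r(p ∪ (inv(inv(k)) ∪ m), ((inv((inv(inv(inv(m))) ∪ m) ∪ p ∪ u) ∪ ((m ∪ p) ∪ inv(m))) ∪ m) ∪ k ∪ (p ∪ inv((inv(inv(p) ∪ (p ∪ m)) ∪ m) ∪ inv(p)))))
  Work inside:  ((inv((inv(inv(inv(m))) ∪ m) ∪ p ∪ u) ∪ ((m ∪ p) ∪ inv(m))) ∪ m) ∪ k ∪ (p ∪ inv((inv(inv(p) ∪ (p ∪ m)) ∪ m) ∪ inv(p)))
  Push inv inside:  distribute inv over ∪ and collapse double inv
  Collect:  m ∪ p ∪ p ∪ k
  Sort arguments:  k ∪ m ∪ p ∪ p
  Reassemble:  r(k ∪ p ∪ r(k, m) ∪ r(m, m), r(k ∪ m ∪ p, k ∪ m ∪ p ∪ p))
Right:  r((((inv(m) ∪ inv(inv(m) ∪ inv(k))) ∪ u) ∪ r(m, m)) ∪ r(k, m) ∪ k, r(inv(inv(inv(inv(p ∪ (p ∪ m))))), (p ∪ k) ∪ (m ∪ p)))
  Work inside:  (((inv(m) ∪ inv(inv(m) ∪ inv(k))) ∪ u) ∪ r(m, m)) ∪ r(k, m) ∪ k
  Push inv inside:  distribute inv over ∪ and collapse double inv
  Inverses cancel:  m cancels
  Collect terms:  k ∪ k ∪ r(m, m) ∪ r(k, m)
  Order the arguments:  k ∪ k ∪ r(k, m) ∪ r(m, m)
  Rebuild:  r(k ∪ k ∪ r(k, m) ∪ r(m, m), r(m ∪ p ∪ p, k ∪ m ∪ p ∪ p))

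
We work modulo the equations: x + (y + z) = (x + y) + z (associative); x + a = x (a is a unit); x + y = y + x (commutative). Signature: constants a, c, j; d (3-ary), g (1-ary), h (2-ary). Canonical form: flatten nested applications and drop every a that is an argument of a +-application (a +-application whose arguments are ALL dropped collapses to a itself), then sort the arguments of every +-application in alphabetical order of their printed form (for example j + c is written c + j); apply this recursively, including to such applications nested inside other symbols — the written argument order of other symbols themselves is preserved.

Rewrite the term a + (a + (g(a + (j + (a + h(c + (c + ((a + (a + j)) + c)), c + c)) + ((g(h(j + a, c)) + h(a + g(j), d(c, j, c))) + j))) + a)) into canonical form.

Answer: g(g(h(j, c)) + h(c + c + c + j, c + c) + h(g(j), d(c, j, c)) + j + j)

Derivation:
Un-nest:  a + a + g(a + (j + (a + h(c + (c + ((a + (a + j)) + c)), c + c)) + ((g(h(j + a, c)) + h(a + g(j), d(c, j, c))) + j))) + a
Inside:  g(a + (j + (a + h(c + (c + ((a + (a + j)) + c)), c + c)) + ((g(h(j + a, c)) + h(a + g(j), d(c, j, c))) + j)))  →  g(g(h(j, c)) + h(c + c + c + j, c + c) + h(g(j), d(c, j, c)) + j + j)
Drop the unit:  drop a (×3)
Sort:  g(g(h(j, c)) + h(c + c + c + j, c + c) + h(g(j), d(c, j, c)) + j + j)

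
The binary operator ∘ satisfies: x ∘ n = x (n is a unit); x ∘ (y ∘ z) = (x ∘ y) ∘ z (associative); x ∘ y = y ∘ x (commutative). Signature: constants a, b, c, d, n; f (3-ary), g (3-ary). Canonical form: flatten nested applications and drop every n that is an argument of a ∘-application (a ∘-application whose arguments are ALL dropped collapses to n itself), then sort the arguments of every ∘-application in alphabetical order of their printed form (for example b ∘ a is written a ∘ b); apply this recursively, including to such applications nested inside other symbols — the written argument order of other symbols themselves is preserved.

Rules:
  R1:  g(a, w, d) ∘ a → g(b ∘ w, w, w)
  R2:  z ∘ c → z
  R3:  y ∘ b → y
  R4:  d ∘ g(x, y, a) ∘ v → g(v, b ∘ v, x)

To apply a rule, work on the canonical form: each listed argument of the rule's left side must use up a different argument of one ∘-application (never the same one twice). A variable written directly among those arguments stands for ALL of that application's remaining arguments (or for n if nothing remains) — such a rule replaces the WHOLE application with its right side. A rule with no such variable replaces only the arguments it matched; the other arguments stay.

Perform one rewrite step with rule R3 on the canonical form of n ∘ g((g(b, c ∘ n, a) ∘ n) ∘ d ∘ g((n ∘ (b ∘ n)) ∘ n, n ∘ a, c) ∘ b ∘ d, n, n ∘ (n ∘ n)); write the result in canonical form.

Answer: g(d ∘ d ∘ g(b, a, c) ∘ g(b, c, a), n, n)

Derivation:
Canonical form:  g(b ∘ d ∘ d ∘ g(b, a, c) ∘ g(b, c, a), n, n)
R3 matches:  uses b;  y := d ∘ d ∘ g(b, a, c) ∘ g(b, c, a)
The variable takes the whole remainder — replace the entire application.
New term:  g(d ∘ d ∘ g(b, a, c) ∘ g(b, c, a), n, n)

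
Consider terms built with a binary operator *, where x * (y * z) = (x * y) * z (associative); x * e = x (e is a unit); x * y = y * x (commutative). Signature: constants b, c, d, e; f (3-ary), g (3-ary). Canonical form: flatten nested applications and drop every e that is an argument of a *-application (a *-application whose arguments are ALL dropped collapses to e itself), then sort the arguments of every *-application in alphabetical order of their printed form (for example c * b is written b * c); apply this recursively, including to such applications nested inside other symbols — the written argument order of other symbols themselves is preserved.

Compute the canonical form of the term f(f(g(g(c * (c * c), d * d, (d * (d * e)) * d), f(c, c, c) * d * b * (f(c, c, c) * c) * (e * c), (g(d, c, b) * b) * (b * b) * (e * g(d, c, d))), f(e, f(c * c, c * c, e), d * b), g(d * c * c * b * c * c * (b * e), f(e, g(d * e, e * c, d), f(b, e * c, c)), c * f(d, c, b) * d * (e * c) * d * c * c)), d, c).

Descend into:  (g(d, c, b) * b) * (b * b) * (e * g(d, c, d))
Un-nest:  g(d, c, b) * b * b * b * e * g(d, c, d)
Unit:  drop e
Order the arguments:  b * b * b * g(d, c, b) * g(d, c, d)
Rebuild:  f(f(g(g(c * c * c, d * d, d * d * d), b * c * c * d * f(c, c, c) * f(c, c, c), b * b * b * g(d, c, b) * g(d, c, d)), f(e, f(c * c, c * c, e), b * d), g(b * b * c * c * c * c * d, f(e, g(d, c, d), f(b, c, c)), c * c * c * c * d * d * f(d, c, b))), d, c)

Answer: f(f(g(g(c * c * c, d * d, d * d * d), b * c * c * d * f(c, c, c) * f(c, c, c), b * b * b * g(d, c, b) * g(d, c, d)), f(e, f(c * c, c * c, e), b * d), g(b * b * c * c * c * c * d, f(e, g(d, c, d), f(b, c, c)), c * c * c * c * d * d * f(d, c, b))), d, c)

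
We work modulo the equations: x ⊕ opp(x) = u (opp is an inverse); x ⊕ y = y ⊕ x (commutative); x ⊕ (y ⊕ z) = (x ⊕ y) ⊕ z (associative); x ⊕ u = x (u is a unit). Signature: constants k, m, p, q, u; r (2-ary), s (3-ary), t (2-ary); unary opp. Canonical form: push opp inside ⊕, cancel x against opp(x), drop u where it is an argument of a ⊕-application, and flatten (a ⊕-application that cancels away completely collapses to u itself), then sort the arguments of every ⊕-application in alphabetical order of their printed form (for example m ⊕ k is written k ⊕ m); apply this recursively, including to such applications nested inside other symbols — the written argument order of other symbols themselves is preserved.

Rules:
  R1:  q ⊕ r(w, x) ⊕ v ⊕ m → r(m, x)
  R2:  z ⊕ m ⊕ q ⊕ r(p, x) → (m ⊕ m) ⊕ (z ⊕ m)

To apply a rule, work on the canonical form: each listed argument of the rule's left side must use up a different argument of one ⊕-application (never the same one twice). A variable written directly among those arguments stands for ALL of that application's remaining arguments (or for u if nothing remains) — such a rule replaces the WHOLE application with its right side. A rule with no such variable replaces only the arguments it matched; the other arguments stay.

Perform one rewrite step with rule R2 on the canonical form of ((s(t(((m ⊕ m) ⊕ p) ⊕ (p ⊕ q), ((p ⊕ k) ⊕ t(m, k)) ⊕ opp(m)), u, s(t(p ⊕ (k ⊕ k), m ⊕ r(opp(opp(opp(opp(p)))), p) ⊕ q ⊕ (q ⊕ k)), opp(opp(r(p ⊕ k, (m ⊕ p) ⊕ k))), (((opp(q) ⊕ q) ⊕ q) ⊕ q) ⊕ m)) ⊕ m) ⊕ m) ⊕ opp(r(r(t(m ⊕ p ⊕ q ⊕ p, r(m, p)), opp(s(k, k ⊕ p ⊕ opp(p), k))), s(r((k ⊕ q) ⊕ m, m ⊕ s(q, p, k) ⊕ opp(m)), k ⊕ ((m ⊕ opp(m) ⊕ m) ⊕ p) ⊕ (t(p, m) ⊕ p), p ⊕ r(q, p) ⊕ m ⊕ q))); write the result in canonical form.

Answer: m ⊕ m ⊕ opp(r(r(t(m ⊕ p ⊕ p ⊕ q, r(m, p)), opp(s(k, k, k))), s(r(k ⊕ m ⊕ q, s(q, p, k)), k ⊕ m ⊕ p ⊕ p ⊕ t(p, m), m ⊕ p ⊕ q ⊕ r(q, p)))) ⊕ s(t(m ⊕ m ⊕ p ⊕ p ⊕ q, k ⊕ opp(m) ⊕ p ⊕ t(m, k)), u, s(t(k ⊕ k ⊕ p, k ⊕ m ⊕ m ⊕ m ⊕ q), r(k ⊕ p, k ⊕ m ⊕ p), m ⊕ q ⊕ q))

Derivation:
Canonical form:  m ⊕ m ⊕ opp(r(r(t(m ⊕ p ⊕ p ⊕ q, r(m, p)), opp(s(k, k, k))), s(r(k ⊕ m ⊕ q, s(q, p, k)), k ⊕ m ⊕ p ⊕ p ⊕ t(p, m), m ⊕ p ⊕ q ⊕ r(q, p)))) ⊕ s(t(m ⊕ m ⊕ p ⊕ p ⊕ q, k ⊕ opp(m) ⊕ p ⊕ t(m, k)), u, s(t(k ⊕ k ⊕ p, k ⊕ m ⊕ q ⊕ q ⊕ r(p, p)), r(k ⊕ p, k ⊕ m ⊕ p), m ⊕ q ⊕ q))
Match R2:  consume m, q, r(p, p);  x := p, z := k ⊕ q
Every leftover argument binds to the variable; the entire application is replaced.
Giving:  m ⊕ m ⊕ opp(r(r(t(m ⊕ p ⊕ p ⊕ q, r(m, p)), opp(s(k, k, k))), s(r(k ⊕ m ⊕ q, s(q, p, k)), k ⊕ m ⊕ p ⊕ p ⊕ t(p, m), m ⊕ p ⊕ q ⊕ r(q, p)))) ⊕ s(t(m ⊕ m ⊕ p ⊕ p ⊕ q, k ⊕ opp(m) ⊕ p ⊕ t(m, k)), u, s(t(k ⊕ k ⊕ p, k ⊕ m ⊕ m ⊕ m ⊕ q), r(k ⊕ p, k ⊕ m ⊕ p), m ⊕ q ⊕ q))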